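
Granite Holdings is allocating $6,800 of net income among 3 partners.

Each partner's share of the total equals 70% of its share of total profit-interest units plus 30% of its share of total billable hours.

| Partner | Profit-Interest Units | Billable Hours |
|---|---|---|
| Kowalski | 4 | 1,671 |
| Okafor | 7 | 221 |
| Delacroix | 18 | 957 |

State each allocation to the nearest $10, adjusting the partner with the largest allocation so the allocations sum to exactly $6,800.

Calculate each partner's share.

Kowalski: $1,850 | Okafor: $1,310 | Delacroix: $3,640

Totals — profit-interest units 29, billable hours 2,849.
Combined weights (70% profit-interest units + 30% billable hours): Kowalski 0.2725; Okafor 0.1922; Delacroix 0.5353.
Proportional shares: Kowalski 1,853.06; Okafor 1,307.21; Delacroix 3,639.73.
Rounded to nearest $10: Kowalski $1,850; Okafor $1,310; Delacroix $3,640. Sum = $6,800.
Rounded total matches; no reconciliation needed.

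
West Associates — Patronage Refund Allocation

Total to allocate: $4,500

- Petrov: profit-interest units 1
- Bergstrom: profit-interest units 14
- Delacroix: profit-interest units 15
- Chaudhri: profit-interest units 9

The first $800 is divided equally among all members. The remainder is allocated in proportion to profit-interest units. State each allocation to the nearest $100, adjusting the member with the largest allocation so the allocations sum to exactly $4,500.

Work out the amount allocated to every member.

First tranche $800 split equally: $200 each.
Remainder $3,700 by profit-interest units (total 39): Petrov 94.87 → $100; Bergstrom 1,328.21 → $1,300; Delacroix 1,423.08 → $1,400; Chaudhri 853.85 → $900.
Totals: Petrov $200 + $100 = $300; Bergstrom $200 + $1,300 = $1,500; Delacroix $200 + $1,400 = $1,600; Chaudhri $200 + $900 = $1,100.

Petrov: $300 | Bergstrom: $1,500 | Delacroix: $1,600 | Chaudhri: $1,100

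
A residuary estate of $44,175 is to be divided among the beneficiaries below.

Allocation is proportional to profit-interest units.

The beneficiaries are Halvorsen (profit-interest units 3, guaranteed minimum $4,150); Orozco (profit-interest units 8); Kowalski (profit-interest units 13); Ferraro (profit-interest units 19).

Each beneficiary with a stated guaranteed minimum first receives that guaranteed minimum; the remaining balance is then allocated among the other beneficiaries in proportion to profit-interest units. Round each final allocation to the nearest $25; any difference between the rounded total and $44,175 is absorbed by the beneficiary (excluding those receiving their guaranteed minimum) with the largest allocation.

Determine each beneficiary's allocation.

Halvorsen: $4,150; Orozco: $8,000; Kowalski: $13,000; Ferraro: $19,025

Minimums first: Halvorsen $4,150. Residual $40,025.
Residual split over remaining profit-interest units 40: Orozco 8,005.00 → $8,000; Kowalski 13,008.12 → $13,000; Ferraro 19,011.88 → $19,000.
Rounding difference +$25 applied to Ferraro → $19,025.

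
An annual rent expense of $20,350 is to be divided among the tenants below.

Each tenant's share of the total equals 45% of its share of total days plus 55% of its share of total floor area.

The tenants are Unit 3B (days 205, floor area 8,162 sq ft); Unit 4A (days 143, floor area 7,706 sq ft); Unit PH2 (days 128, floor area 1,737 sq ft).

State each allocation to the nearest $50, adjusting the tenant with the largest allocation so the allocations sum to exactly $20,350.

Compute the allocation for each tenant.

Days total 476; floor area total 17,605.
Composite weights (45% days + 55% floor area): Unit 3B 0.4488; Unit 4A 0.3759; Unit PH2 0.1753.
Proportional shares: Unit 3B 9,132.93; Unit 4A 7,650.24; Unit PH2 3,566.83.
Rounded to nearest $50: Unit 3B $9,150; Unit 4A $7,650; Unit PH2 $3,550. Sum = $20,350.
Rounded total matches; no reconciliation needed.

Unit 3B: $9,150 · Unit 4A: $7,650 · Unit PH2: $3,550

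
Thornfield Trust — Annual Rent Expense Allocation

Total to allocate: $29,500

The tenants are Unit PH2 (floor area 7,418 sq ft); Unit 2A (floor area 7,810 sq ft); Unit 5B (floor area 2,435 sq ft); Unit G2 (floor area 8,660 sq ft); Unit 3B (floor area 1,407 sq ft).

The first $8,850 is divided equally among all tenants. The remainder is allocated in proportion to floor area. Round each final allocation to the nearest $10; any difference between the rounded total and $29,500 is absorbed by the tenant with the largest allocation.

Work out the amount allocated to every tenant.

$8,850 shared equally gives $1,770 per tenant.
Remainder $20,650 by floor area (total 27,730): Unit PH2 5,524.04 → $5,520; Unit 2A 5,815.96 → $5,820; Unit 5B 1,813.30 → $1,810; Unit G2 6,448.94 → $6,450; Unit 3B 1,047.77 → $1,050.
Totals: Unit PH2 $1,770 + $5,520 = $7,290; Unit 2A $1,770 + $5,820 = $7,590; Unit 5B $1,770 + $1,810 = $3,580; Unit G2 $1,770 + $6,450 = $8,220; Unit 3B $1,770 + $1,050 = $2,820.

Unit PH2: $7,290; Unit 2A: $7,590; Unit 5B: $3,580; Unit G2: $8,220; Unit 3B: $2,820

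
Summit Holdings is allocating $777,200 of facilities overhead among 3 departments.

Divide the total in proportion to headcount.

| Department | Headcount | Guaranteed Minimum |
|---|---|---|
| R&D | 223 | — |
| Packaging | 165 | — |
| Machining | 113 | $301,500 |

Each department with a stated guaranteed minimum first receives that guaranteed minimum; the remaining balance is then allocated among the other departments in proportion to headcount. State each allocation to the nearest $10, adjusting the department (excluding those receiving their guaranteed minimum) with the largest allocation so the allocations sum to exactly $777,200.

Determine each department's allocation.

Guaranteed amounts: Machining $301,500. Residual $475,700.
Residual split over remaining headcount 388: R&D 273,404.90 → $273,400; Packaging 202,295.10 → $202,300.

R&D: $273,400 · Packaging: $202,300 · Machining: $301,500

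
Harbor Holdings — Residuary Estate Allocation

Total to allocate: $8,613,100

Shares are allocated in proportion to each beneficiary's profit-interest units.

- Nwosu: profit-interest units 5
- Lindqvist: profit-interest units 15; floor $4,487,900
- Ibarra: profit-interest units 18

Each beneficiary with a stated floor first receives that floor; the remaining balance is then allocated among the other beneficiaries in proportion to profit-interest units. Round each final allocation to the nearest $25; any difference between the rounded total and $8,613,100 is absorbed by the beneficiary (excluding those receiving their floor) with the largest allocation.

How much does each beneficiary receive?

Nwosu: $896,775 · Lindqvist: $4,487,900 · Ibarra: $3,228,425

Guaranteed amounts: Lindqvist $4,487,900. Remaining pool $4,125,200.
Remaining pool split over remaining profit-interest units 23: Nwosu 896,782.61 → $896,775; Ibarra 3,228,417.39 → $3,228,425.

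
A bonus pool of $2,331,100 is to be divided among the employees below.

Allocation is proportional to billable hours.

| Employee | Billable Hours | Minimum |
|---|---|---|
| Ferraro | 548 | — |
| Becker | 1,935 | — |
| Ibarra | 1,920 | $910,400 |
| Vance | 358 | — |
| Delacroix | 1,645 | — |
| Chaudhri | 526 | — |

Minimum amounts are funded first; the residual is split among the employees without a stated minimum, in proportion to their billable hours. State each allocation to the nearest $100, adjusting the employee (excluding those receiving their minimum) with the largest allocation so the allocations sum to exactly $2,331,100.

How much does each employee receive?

Ferraro: $155,300; Becker: $548,500; Ibarra: $910,400; Vance: $101,500; Delacroix: $466,300; Chaudhri: $149,100

Guaranteed amounts: Ibarra $910,400. Balance $1,420,700.
Balance split over remaining billable hours 5,012: Ferraro 155,335.91 → $155,300; Becker 548,494.51 → $548,500; Vance 101,478.57 → $101,500; Delacroix 466,291.20 → $466,300; Chaudhri 149,099.80 → $149,100.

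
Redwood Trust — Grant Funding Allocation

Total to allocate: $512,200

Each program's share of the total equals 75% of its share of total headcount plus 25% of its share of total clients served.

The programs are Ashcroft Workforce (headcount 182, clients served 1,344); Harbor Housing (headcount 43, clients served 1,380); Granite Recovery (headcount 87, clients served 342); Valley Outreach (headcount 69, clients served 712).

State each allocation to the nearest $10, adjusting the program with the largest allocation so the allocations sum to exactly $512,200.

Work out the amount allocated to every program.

Ashcroft Workforce: $229,060 | Harbor Housing: $90,130 | Granite Recovery: $99,310 | Valley Outreach: $93,700

Headcount total 381; clients served total 3,778.
Combined weights (75% headcount + 25% clients served): Ashcroft Workforce 0.4472; Harbor Housing 0.1760; Granite Recovery 0.1939; Valley Outreach 0.1829.
Pro-rata amounts: Ashcroft Workforce 229,057.72; Harbor Housing 90,128.67; Granite Recovery 99,310.90; Valley Outreach 93,702.71.
Rounded to nearest $10: Ashcroft Workforce $229,060; Harbor Housing $90,130; Granite Recovery $99,310; Valley Outreach $93,700. Sum = $512,200.
Rounded total matches; no reconciliation needed.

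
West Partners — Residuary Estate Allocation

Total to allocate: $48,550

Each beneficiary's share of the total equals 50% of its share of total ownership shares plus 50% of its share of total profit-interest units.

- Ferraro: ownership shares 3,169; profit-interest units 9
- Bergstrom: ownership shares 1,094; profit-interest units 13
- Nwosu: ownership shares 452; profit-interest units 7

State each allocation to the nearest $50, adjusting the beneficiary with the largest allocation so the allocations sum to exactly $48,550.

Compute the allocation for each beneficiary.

Ownership shares total 4,715; profit-interest units total 29.
Blended shares (50% ownership shares + 50% profit-interest units): Ferraro 0.4912; Bergstrom 0.3402; Nwosu 0.1686.
Unrounded shares: Ferraro 23,849.10; Bergstrom 16,514.31; Nwosu 8,186.59.
After rounding ($50): Ferraro $23,850; Bergstrom $16,500; Nwosu $8,200. Sum = $48,550.
No rounding difference to absorb.

Ferraro: $23,850 · Bergstrom: $16,500 · Nwosu: $8,200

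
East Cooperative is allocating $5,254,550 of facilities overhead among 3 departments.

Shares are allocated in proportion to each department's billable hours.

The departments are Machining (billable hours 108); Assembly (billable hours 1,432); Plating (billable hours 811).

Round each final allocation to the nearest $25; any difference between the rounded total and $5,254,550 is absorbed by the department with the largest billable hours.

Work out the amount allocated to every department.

Machining: $241,375 · Assembly: $3,200,575 · Plating: $1,812,600

Total billable hours = 108 + 1,432 + 811 = 2,351.
Proportional shares: Machining 241,382.99; Assembly 3,200,559.59; Plating 1,812,607.42.
At nearest $25: Machining $241,375; Assembly $3,200,550; Plating $1,812,600. Sum = $5,254,525.
Difference $5,254,550 − $5,254,525 = +$25 applied to largest billable hours (Assembly): Assembly becomes $3,200,575.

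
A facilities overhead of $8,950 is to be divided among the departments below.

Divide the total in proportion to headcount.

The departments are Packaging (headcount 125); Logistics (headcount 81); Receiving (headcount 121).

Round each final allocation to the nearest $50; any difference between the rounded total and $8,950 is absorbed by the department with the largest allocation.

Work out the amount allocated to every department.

Headcount total: 327.
Raw shares: Packaging 125/327 × $8,950 = 3,421.25; Logistics 81/327 × $8,950 = 2,216.97; Receiving 121/327 × $8,950 = 3,311.77.
Rounded to nearest $50: Packaging $3,400; Logistics $2,200; Receiving $3,300. Sum = $8,900.
Difference $8,950 − $8,900 = +$50 applied to largest allocation (Packaging): Packaging becomes $3,450.

Packaging: $3,450; Logistics: $2,200; Receiving: $3,300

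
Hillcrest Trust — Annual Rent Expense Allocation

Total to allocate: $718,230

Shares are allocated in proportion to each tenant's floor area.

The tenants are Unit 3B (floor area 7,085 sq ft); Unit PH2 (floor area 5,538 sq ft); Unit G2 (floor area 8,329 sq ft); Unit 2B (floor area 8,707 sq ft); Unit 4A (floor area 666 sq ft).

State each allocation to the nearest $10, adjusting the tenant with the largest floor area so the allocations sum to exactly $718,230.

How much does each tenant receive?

Combined floor area = 7,085 + 5,538 + 8,329 + 8,707 + 666 = 30,325.
Pro-rata amounts: Unit 3B 167,804.11; Unit PH2 131,164.31; Unit G2 197,267.52; Unit 2B 206,220.23; Unit 4A 15,773.82.
At nearest $10: Unit 3B $167,800; Unit PH2 $131,160; Unit G2 $197,270; Unit 2B $206,220; Unit 4A $15,770. Sum = $718,220.
Difference $718,230 − $718,220 = +$10 applied to largest floor area (Unit 2B): Unit 2B becomes $206,230.

Unit 3B: $167,800; Unit PH2: $131,160; Unit G2: $197,270; Unit 2B: $206,230; Unit 4A: $15,770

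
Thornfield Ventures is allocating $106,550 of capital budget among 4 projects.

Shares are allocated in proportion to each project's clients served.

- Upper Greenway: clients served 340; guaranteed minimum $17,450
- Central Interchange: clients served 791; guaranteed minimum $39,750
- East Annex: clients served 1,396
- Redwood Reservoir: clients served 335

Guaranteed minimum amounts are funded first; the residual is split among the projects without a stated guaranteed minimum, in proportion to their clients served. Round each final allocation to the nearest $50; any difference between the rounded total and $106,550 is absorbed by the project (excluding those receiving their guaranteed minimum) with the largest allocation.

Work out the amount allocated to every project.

Upper Greenway: $17,450 · Central Interchange: $39,750 · East Annex: $39,800 · Redwood Reservoir: $9,550

Minimums first: Upper Greenway $17,450; Central Interchange $39,750. Remaining pool $49,350.
Remaining pool split over remaining clients served 1,731: East Annex 39,799.31 → $39,800; Redwood Reservoir 9,550.69 → $9,550.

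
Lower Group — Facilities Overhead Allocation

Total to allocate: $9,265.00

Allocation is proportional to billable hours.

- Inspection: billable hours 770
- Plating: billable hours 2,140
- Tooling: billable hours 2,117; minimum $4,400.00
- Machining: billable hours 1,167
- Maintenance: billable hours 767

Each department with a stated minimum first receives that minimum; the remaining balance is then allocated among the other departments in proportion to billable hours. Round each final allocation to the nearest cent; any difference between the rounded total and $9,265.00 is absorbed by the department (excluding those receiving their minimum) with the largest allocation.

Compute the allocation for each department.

Inspection: $773.34 | Plating: $2,149.27 | Tooling: $4,400.00 | Machining: $1,172.06 | Maintenance: $770.33

Guaranteed amounts: Tooling $4,400.00. Balance $4,865.00.
Balance split over remaining billable hours 4,844: Inspection 773.3382 → $773.34; Plating 2,149.2775 → $2,149.28; Machining 1,172.0592 → $1,172.06; Maintenance 770.3251 → $770.33.
Rounding difference −$0.01 applied to Plating → $2,149.27.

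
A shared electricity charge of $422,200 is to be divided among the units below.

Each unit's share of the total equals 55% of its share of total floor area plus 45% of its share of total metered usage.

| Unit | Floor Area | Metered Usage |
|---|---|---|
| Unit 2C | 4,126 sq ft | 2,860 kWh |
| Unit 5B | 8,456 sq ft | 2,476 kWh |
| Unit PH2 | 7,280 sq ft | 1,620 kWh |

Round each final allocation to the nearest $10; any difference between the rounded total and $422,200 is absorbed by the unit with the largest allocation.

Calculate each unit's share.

Floor area total 19,862; metered usage total 6,956.
Composite weights (55% floor area + 45% metered usage): Unit 2C 0.2993; Unit 5B 0.3943; Unit PH2 0.3064.
Raw shares: Unit 2C 126,353.26; Unit 5B 166,487.79; Unit PH2 129,358.95.
At nearest $10: Unit 2C $126,350; Unit 5B $166,490; Unit PH2 $129,360. Sum = $422,200.
Rounded total matches; no reconciliation needed.

Unit 2C: $126,350; Unit 5B: $166,490; Unit PH2: $129,360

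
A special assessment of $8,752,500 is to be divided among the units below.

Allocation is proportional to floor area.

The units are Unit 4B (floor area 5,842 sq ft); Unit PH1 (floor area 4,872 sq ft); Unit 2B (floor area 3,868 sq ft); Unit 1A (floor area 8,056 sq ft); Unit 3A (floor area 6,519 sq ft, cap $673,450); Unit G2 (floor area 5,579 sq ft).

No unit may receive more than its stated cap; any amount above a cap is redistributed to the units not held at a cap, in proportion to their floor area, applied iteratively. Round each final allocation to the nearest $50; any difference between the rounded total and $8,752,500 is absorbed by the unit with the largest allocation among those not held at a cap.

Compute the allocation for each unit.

Unit 4B: $1,672,650; Unit PH1: $1,394,950; Unit 2B: $1,107,500; Unit 1A: $2,306,600; Unit 3A: $673,450; Unit G2: $1,597,350

Total floor area = 34,736.
Pro-rata shares before constraints: Unit 4B 1,472,020.53; Unit PH1 1,227,607.67; Unit 2B 974,627.76; Unit 1A 2,029,886.57; Unit 3A 1,642,605.58; Unit G2 1,405,751.89.
Cap binds for Unit 3A ($673,450); residual $8,079,050 reallocated over remaining floor area 28,217.
Remaining shares: Unit 4B 1,672,672.86 → $1,672,650; Unit PH1 1,394,943.88 → $1,394,950; Unit 2B 1,107,480.08 → $1,107,500; Unit 1A 2,306,582.09 → $2,306,600; Unit G2 1,597,371.09 → $1,597,350.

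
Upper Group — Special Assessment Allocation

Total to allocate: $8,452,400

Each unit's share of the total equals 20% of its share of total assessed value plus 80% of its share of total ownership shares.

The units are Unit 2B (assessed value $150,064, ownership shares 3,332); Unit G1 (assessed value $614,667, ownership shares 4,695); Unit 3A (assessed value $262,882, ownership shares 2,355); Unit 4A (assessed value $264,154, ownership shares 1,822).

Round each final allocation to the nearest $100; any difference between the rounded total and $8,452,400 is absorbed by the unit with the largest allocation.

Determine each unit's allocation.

Unit 2B: $2,042,600 | Unit G1: $3,405,700 | Unit 3A: $1,648,900 | Unit 4A: $1,355,200

Totals — assessed value 1,291,767, ownership shares 12,204.
Combined weights (20% assessed value + 80% ownership shares): Unit 2B 0.2417; Unit G1 0.4029; Unit 3A 0.1951; Unit 4A 0.1603.
Pro-rata amounts: Unit 2B 2,042,557.13; Unit G1 3,405,766.08; Unit 3A 1,648,866.83; Unit 4A 1,355,209.96.
Rounded to nearest $100: Unit 2B $2,042,600; Unit G1 $3,405,800; Unit 3A $1,648,900; Unit 4A $1,355,200. Sum = $8,452,500.
Difference $8,452,400 − $8,452,500 = −$100 applied to largest allocation (Unit G1): Unit G1 becomes $3,405,700.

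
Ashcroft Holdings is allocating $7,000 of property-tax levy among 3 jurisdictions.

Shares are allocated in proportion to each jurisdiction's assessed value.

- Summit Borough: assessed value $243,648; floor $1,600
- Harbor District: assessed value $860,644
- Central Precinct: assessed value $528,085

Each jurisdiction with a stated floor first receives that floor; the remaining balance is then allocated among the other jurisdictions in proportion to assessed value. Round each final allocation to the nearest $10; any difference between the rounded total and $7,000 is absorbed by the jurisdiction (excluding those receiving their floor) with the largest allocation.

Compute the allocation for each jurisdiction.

Summit Borough: $1,600; Harbor District: $3,350; Central Precinct: $2,050

Guaranteed amounts: Summit Borough $1,600. Remaining pool $5,400.
Remaining pool split over remaining assessed value 1,388,729: Harbor District 3,346.57 → $3,350; Central Precinct 2,053.43 → $2,050.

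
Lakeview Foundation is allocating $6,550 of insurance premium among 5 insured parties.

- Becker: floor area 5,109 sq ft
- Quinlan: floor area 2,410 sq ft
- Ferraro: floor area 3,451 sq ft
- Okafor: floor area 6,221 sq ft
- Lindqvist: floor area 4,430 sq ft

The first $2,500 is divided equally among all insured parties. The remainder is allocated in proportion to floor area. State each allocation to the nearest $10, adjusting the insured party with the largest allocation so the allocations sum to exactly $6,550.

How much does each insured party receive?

$2,500 shared equally gives $500 per insured party.
Remainder $4,050 by floor area (total 21,621): Becker 957.01 → $960; Quinlan 451.44 → $450; Ferraro 646.43 → $650; Okafor 1,165.30 → $1,170; Lindqvist 829.82 → $830.
Rounding difference −$10 on remainder applied to Okafor.
Totals: Becker $500 + $960 = $1,460; Quinlan $500 + $450 = $950; Ferraro $500 + $650 = $1,150; Okafor $500 + $1,160 = $1,660; Lindqvist $500 + $830 = $1,330.

Becker: $1,460 · Quinlan: $950 · Ferraro: $1,150 · Okafor: $1,660 · Lindqvist: $1,330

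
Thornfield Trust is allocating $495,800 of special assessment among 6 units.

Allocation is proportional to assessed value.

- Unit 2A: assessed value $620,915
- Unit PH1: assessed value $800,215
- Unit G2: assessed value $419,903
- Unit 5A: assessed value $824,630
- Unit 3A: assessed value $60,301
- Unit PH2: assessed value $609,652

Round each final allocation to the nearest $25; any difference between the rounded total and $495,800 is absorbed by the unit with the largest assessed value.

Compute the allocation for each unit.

Combined assessed value = 3,335,616.
Raw shares: Unit 2A 620,915/3,335,616 × $495,800 = 92,291.70; Unit PH1 800,215/3,335,616 × $495,800 = 118,942.53; Unit G2 419,903/3,335,616 × $495,800 = 62,413.63; Unit 5A 824,630/3,335,616 × $495,800 = 122,571.53; Unit 3A 60,301/3,335,616 × $495,800 = 8,963.03; Unit PH2 609,652/3,335,616 × $495,800 = 90,617.58.
At nearest $25: Unit 2A $92,300; Unit PH1 $118,950; Unit G2 $62,425; Unit 5A $122,575; Unit 3A $8,975; Unit PH2 $90,625. Sum = $495,850.
Difference $495,800 − $495,850 = −$50 applied to largest assessed value (Unit 5A): Unit 5A becomes $122,525.

Unit 2A: $92,300 | Unit PH1: $118,950 | Unit G2: $62,425 | Unit 5A: $122,525 | Unit 3A: $8,975 | Unit PH2: $90,625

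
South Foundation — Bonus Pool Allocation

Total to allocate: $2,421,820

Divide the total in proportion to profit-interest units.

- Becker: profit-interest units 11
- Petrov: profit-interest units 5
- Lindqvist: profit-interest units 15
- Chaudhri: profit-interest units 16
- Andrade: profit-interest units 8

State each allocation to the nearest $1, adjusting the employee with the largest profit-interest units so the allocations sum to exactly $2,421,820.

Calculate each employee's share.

Profit-interest units total: 11 + 5 + 15 + 16 + 8 = 55.
Proportional shares: Becker 484,364.00; Petrov 220,165.45; Lindqvist 660,496.36; Chaudhri 704,529.45; Andrade 352,264.73.
At nearest $1: Becker $484,364; Petrov $220,165; Lindqvist $660,496; Chaudhri $704,529; Andrade $352,265. Sum = $2,421,819.
Difference $2,421,820 − $2,421,819 = +$1 applied to largest profit-interest units (Chaudhri): Chaudhri becomes $704,530.

Becker: $484,364 · Petrov: $220,165 · Lindqvist: $660,496 · Chaudhri: $704,530 · Andrade: $352,265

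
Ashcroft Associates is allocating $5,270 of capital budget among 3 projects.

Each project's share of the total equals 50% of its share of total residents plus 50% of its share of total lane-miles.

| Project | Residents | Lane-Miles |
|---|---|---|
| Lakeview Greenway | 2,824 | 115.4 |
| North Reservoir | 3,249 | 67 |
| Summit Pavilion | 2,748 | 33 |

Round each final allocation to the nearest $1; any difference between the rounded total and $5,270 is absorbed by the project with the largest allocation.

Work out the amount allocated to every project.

Lakeview Greenway: $2,255 · North Reservoir: $1,790 · Summit Pavilion: $1,225

Residents total 8,821; lane-miles total 215.4.
Composite weights (50% residents + 50% lane-miles): Lakeview Greenway 0.4279; North Reservoir 0.3397; Summit Pavilion 0.2324.
Raw shares: Lakeview Greenway 2,255.28; North Reservoir 1,790.15; Summit Pavilion 1,224.57.
Rounded to nearest $1: Lakeview Greenway $2,255; North Reservoir $1,790; Summit Pavilion $1,225. Sum = $5,270.
Sum already equals the total — no adjustment.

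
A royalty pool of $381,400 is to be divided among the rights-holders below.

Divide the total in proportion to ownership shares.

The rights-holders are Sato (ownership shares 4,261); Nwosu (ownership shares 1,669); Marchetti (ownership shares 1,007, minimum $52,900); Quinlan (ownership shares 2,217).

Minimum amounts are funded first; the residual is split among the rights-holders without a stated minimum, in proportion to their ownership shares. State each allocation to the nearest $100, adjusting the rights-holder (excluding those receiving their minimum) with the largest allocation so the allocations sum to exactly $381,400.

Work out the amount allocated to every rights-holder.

Minimums first: Marchetti $52,900. Remaining pool $328,500.
Remaining pool split over remaining ownership shares 8,147: Sato 171,810.30 → $171,800; Nwosu 67,296.73 → $67,300; Quinlan 89,392.97 → $89,400.

Sato: $171,800 · Nwosu: $67,300 · Marchetti: $52,900 · Quinlan: $89,400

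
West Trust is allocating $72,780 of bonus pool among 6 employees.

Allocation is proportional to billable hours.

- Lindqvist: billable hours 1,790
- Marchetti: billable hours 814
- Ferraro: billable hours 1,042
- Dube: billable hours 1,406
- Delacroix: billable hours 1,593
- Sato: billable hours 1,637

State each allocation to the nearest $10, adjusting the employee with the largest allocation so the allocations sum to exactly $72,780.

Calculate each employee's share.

Total billable hours = 8,282.
Pro-rata amounts: Lindqvist 1,790/8,282 × $72,780 = 15,730.04; Marchetti 814/8,282 × $72,780 = 7,153.21; Ferraro 1,042/8,282 × $72,780 = 9,156.82; Dube 1,406/8,282 × $72,780 = 12,355.55; Delacroix 1,593/8,282 × $72,780 = 13,998.86; Sato 1,637/8,282 × $72,780 = 14,385.52.
At nearest $10: Lindqvist $15,730; Marchetti $7,150; Ferraro $9,160; Dube $12,360; Delacroix $14,000; Sato $14,390. Sum = $72,790.
Difference $72,780 − $72,790 = −$10 applied to largest allocation (Lindqvist): Lindqvist becomes $15,720.

Lindqvist: $15,720 | Marchetti: $7,150 | Ferraro: $9,160 | Dube: $12,360 | Delacroix: $14,000 | Sato: $14,390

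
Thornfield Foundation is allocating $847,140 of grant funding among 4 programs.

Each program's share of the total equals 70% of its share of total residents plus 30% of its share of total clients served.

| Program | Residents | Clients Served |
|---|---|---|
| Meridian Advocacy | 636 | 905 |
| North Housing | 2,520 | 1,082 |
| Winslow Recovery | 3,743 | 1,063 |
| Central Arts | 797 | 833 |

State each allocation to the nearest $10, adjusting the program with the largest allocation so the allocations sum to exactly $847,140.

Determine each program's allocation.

Meridian Advocacy: $108,240 | North Housing: $264,990 | Winslow Recovery: $357,980 | Central Arts: $115,930

Residents total 7,696; clients served total 3,883.
Blended shares (70% residents + 30% clients served): Meridian Advocacy 0.1278; North Housing 0.3128; Winslow Recovery 0.4226; Central Arts 0.1368.
Raw shares: Meridian Advocacy 108,237.72; North Housing 264,989.74; Winslow Recovery 357,981.71; Central Arts 115,930.82.
After rounding ($10): Meridian Advocacy $108,240; North Housing $264,990; Winslow Recovery $357,980; Central Arts $115,930. Sum = $847,140.
Sum already equals the total — no adjustment.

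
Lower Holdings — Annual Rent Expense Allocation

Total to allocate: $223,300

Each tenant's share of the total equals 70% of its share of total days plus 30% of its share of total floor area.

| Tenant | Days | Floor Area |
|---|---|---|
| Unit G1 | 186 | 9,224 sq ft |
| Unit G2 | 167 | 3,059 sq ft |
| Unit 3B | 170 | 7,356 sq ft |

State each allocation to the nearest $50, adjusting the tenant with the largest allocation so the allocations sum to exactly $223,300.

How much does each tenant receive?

Unit G1: $87,050 · Unit G2: $60,350 · Unit 3B: $75,900

Days total 523; floor area total 19,639.
Combined weights (70% days + 30% floor area): Unit G1 0.3899; Unit G2 0.2702; Unit 3B 0.3399.
Pro-rata amounts: Unit G1 87,053.88; Unit G2 60,346.07; Unit 3B 75,900.05.
Rounded to nearest $50: Unit G1 $87,050; Unit G2 $60,350; Unit 3B $75,900. Sum = $223,300.
No rounding difference to absorb.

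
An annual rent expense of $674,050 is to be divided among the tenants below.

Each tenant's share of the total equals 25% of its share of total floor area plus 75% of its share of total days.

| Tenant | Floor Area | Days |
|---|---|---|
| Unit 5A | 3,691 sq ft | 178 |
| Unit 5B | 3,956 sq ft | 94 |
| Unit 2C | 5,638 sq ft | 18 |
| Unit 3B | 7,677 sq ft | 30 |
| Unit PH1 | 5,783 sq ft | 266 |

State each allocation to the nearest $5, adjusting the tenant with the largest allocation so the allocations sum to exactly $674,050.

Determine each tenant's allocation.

Totals — floor area 26,745, days 586.
Blended shares (25% floor area + 75% days): Unit 5A 0.2623; Unit 5B 0.1573; Unit 2C 0.0757; Unit 3B 0.1102; Unit PH1 0.3945.
Unrounded shares: Unit 5A 176,815.09; Unit 5B 106,018.66; Unit 2C 51,051.86; Unit 3B 74,251.31; Unit PH1 265,913.07.
After rounding ($5): Unit 5A $176,815; Unit 5B $106,020; Unit 2C $51,050; Unit 3B $74,250; Unit PH1 $265,915. Sum = $674,050.
No rounding difference to absorb.

Unit 5A: $176,815; Unit 5B: $106,020; Unit 2C: $51,050; Unit 3B: $74,250; Unit PH1: $265,915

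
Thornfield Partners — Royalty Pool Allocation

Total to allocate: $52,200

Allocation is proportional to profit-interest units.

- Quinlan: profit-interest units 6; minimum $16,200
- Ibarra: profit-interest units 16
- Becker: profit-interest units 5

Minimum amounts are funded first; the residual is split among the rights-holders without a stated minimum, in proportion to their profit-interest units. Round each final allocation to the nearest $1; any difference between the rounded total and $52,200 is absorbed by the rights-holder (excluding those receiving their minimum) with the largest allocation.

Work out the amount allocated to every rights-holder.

Guaranteed amounts: Quinlan $16,200. Balance $36,000.
Balance split over remaining profit-interest units 21: Ibarra 27,428.57 → $27,429; Becker 8,571.43 → $8,571.

Quinlan: $16,200 | Ibarra: $27,429 | Becker: $8,571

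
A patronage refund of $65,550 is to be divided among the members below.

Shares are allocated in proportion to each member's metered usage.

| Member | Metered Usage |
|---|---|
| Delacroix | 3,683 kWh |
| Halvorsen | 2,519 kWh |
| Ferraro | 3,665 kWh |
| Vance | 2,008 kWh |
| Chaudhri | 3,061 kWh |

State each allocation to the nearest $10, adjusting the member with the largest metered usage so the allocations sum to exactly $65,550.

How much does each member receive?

Total metered usage = 14,936.
Proportional shares: Delacroix 3,683/14,936 × $65,550 = 16,163.68; Halvorsen 2,519/14,936 × $65,550 = 11,055.20; Ferraro 3,665/14,936 × $65,550 = 16,084.68; Vance 2,008/14,936 × $65,550 = 8,812.56; Chaudhri 3,061/14,936 × $65,550 = 13,433.89.
After rounding ($10): Delacroix $16,160; Halvorsen $11,060; Ferraro $16,080; Vance $8,810; Chaudhri $13,430. Sum = $65,540.
Difference $65,550 − $65,540 = +$10 applied to largest metered usage (Delacroix): Delacroix becomes $16,170.

Delacroix: $16,170 · Halvorsen: $11,060 · Ferraro: $16,080 · Vance: $8,810 · Chaudhri: $13,430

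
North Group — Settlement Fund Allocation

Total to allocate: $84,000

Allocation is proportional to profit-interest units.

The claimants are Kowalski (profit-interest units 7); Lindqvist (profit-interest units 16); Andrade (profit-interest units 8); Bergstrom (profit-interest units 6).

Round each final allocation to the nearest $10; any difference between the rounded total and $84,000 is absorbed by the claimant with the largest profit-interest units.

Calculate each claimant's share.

Total profit-interest units = 37.
Unrounded shares: Kowalski 7/37 × $84,000 = 15,891.89; Lindqvist 16/37 × $84,000 = 36,324.32; Andrade 8/37 × $84,000 = 18,162.16; Bergstrom 6/37 × $84,000 = 13,621.62.
After rounding ($10): Kowalski $15,890; Lindqvist $36,320; Andrade $18,160; Bergstrom $13,620. Sum = $83,990.
Difference $84,000 − $83,990 = +$10 applied to largest profit-interest units (Lindqvist): Lindqvist becomes $36,330.

Kowalski: $15,890 · Lindqvist: $36,330 · Andrade: $18,160 · Bergstrom: $13,620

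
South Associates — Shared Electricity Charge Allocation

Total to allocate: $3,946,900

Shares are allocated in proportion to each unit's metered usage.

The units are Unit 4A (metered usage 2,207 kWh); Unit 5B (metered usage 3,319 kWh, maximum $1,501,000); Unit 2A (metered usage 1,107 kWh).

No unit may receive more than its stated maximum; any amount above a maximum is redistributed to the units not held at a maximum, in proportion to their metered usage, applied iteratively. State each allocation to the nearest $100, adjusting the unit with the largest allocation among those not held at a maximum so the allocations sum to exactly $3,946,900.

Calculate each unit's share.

Total metered usage = 6,633.
Proportional shares (ignoring caps): Unit 4A 1,313,253.17; Unit 5B 1,974,937.60; Unit 2A 658,709.23.
Capped: Unit 5B ($1,501,000); remaining pool $2,445,900 reallocated over remaining metered usage 3,314.
Remaining shares: Unit 4A 1,628,877.88 → $1,628,900; Unit 2A 817,022.12 → $817,000.

Unit 4A: $1,628,900 · Unit 5B: $1,501,000 · Unit 2A: $817,000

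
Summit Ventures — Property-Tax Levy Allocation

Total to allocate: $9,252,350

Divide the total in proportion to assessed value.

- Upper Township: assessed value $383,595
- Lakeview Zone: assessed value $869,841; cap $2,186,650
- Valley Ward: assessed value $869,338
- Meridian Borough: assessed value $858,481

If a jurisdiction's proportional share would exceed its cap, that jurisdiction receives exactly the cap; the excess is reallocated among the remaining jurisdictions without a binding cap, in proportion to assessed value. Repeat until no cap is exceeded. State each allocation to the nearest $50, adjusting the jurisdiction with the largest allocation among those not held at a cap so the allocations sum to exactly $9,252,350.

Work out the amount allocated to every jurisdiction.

Sum of assessed value: 2,981,255.
Unconstrained shares: Upper Township 1,190,490.31; Lakeview Zone 2,699,558.87; Valley Ward 2,697,997.80; Meridian Borough 2,664,303.01.
Cap binds for Lakeview Zone ($2,186,650); balance $7,065,700 reallocated over remaining assessed value 2,111,414.
Remaining shares: Upper Township 1,283,673.97 → $1,283,650; Valley Ward 2,909,179.11 → $2,909,200; Meridian Borough 2,872,846.92 → $2,872,850.

Upper Township: $1,283,650; Lakeview Zone: $2,186,650; Valley Ward: $2,909,200; Meridian Borough: $2,872,850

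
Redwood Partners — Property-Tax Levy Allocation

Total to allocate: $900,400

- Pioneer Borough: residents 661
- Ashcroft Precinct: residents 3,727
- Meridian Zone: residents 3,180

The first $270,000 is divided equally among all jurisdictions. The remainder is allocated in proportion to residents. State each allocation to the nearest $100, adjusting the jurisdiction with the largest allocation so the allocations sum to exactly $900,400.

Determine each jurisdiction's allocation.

First tranche $270,000 split equally: $90,000 each.
Remainder $630,400 by residents (total 7,568): Pioneer Borough 55,060.04 → $55,100; Ashcroft Precinct 310,452.01 → $310,500; Meridian Zone 264,887.95 → $264,900.
Rounding difference −$100 on remainder applied to Ashcroft Precinct.
Totals: Pioneer Borough $90,000 + $55,100 = $145,100; Ashcroft Precinct $90,000 + $310,400 = $400,400; Meridian Zone $90,000 + $264,900 = $354,900.

Pioneer Borough: $145,100 · Ashcroft Precinct: $400,400 · Meridian Zone: $354,900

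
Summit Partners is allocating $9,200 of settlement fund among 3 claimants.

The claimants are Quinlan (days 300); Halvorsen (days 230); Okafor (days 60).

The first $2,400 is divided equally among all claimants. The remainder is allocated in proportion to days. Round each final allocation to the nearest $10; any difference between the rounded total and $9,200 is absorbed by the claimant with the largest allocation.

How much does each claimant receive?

$2,400 shared equally gives $800 per claimant.
Remainder $6,800 by days (total 590): Quinlan 3,457.63 → $3,460; Halvorsen 2,650.85 → $2,650; Okafor 691.53 → $690.
Totals: Quinlan $800 + $3,460 = $4,260; Halvorsen $800 + $2,650 = $3,450; Okafor $800 + $690 = $1,490.

Quinlan: $4,260; Halvorsen: $3,450; Okafor: $1,490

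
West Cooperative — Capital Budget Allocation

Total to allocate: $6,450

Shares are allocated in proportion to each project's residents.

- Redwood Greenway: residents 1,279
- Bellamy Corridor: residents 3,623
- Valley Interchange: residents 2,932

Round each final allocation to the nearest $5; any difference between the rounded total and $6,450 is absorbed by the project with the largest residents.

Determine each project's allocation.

Total residents = 7,834.
Proportional shares: Redwood Greenway 1,279/7,834 × $6,450 = 1,053.04; Bellamy Corridor 3,623/7,834 × $6,450 = 2,982.94; Valley Interchange 2,932/7,834 × $6,450 = 2,414.02.
After rounding ($5): Redwood Greenway $1,055; Bellamy Corridor $2,985; Valley Interchange $2,415. Sum = $6,455.
Difference $6,450 − $6,455 = −$5 applied to largest residents (Bellamy Corridor): Bellamy Corridor becomes $2,980.

Redwood Greenway: $1,055; Bellamy Corridor: $2,980; Valley Interchange: $2,415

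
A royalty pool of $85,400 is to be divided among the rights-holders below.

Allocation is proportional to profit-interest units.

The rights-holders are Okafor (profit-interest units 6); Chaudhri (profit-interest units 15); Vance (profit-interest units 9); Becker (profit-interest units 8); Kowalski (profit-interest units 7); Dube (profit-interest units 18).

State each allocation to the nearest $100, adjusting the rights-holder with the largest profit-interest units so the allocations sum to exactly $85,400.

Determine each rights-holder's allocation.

Profit-interest units total: 63.
Pro-rata amounts: Okafor 6/63 × $85,400 = 8,133.33; Chaudhri 15/63 × $85,400 = 20,333.33; Vance 9/63 × $85,400 = 12,200.00; Becker 8/63 × $85,400 = 10,844.44; Kowalski 7/63 × $85,400 = 9,488.89; Dube 18/63 × $85,400 = 24,400.00.
At nearest $100: Okafor $8,100; Chaudhri $20,300; Vance $12,200; Becker $10,800; Kowalski $9,500; Dube $24,400. Sum = $85,300.
Difference $85,400 − $85,300 = +$100 applied to largest profit-interest units (Dube): Dube becomes $24,500.

Okafor: $8,100; Chaudhri: $20,300; Vance: $12,200; Becker: $10,800; Kowalski: $9,500; Dube: $24,500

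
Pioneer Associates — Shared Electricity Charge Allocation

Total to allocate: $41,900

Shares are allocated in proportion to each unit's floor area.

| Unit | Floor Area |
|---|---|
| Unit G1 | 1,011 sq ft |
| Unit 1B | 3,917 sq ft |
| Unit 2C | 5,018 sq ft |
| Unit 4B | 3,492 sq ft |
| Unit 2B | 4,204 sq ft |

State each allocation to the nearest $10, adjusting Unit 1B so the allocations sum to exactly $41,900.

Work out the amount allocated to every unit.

Unit G1: $2,400 | Unit 1B: $9,310 | Unit 2C: $11,920 | Unit 4B: $8,290 | Unit 2B: $9,980

Sum of floor area: 17,642.
Raw shares: Unit G1 1,011/17,642 × $41,900 = 2,401.14; Unit 1B 3,917/17,642 × $41,900 = 9,302.93; Unit 2C 5,018/17,642 × $41,900 = 11,917.82; Unit 4B 3,492/17,642 × $41,900 = 8,293.55; Unit 2B 4,204/17,642 × $41,900 = 9,984.56.
Rounded to nearest $10: Unit G1 $2,400; Unit 1B $9,300; Unit 2C $11,920; Unit 4B $8,290; Unit 2B $9,980. Sum = $41,890.
Difference $41,900 − $41,890 = +$10 applied to Unit 1B: Unit 1B becomes $9,310.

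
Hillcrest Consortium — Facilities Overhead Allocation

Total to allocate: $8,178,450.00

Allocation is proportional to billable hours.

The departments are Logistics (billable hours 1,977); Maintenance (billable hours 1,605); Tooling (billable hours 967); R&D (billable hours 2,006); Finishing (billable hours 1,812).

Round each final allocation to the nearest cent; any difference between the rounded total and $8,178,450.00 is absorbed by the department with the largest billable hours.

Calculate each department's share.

Logistics: $1,932,448.39 · Maintenance: $1,568,831.39 · Tooling: $945,208.69 · R&D: $1,960,794.88 · Finishing: $1,771,166.65

Total billable hours = 1,977 + 1,605 + 967 + 2,006 + 1,812 = 8,367.
Unrounded shares: Logistics 1,932,448.3865; Maintenance 1,568,831.3912; Tooling 945,208.6949; R&D 1,960,794.8727; Finishing 1,771,166.6547.
After rounding (cent): Logistics $1,932,448.39; Maintenance $1,568,831.39; Tooling $945,208.69; R&D $1,960,794.87; Finishing $1,771,166.65. Sum = $8,178,449.99.
Difference $8,178,450.00 − $8,178,449.99 = +$0.01 applied to largest billable hours (R&D): R&D becomes $1,960,794.88.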